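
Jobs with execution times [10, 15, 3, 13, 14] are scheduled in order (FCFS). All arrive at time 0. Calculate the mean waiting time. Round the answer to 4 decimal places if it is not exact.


FCFS order (as given): [10, 15, 3, 13, 14]
Waiting times:
  Job 1: wait = 0
  Job 2: wait = 10
  Job 3: wait = 25
  Job 4: wait = 28
  Job 5: wait = 41
Sum of waiting times = 104
Average waiting time = 104/5 = 20.8

20.8


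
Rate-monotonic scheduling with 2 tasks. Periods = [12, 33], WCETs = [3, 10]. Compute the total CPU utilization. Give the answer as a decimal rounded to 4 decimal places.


Compute individual utilizations (exact fractions):
  Task 1: C/T = 3/12 = 1/4 (approx. 0.25)
  Task 2: C/T = 10/33 (approx. 0.303)
Total utilization U = 1/4 + 10/33 = 73/132
Rounded to 4 decimal places: U = 0.5530
RM (Liu & Layland) bound for 2 tasks = 0.828427; compare with U = 73/132 (approx. 0.553030)
U <= bound, so schedulable by RM sufficient condition.

0.5530


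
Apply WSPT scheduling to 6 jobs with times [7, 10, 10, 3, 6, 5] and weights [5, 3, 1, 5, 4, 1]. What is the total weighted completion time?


Compute p/w ratios and sort ascending (WSPT): [(3, 5), (7, 5), (6, 4), (10, 3), (5, 1), (10, 1)]
Compute weighted completion times:
  Job (p=3,w=5): C=3, w*C=5*3=15
  Job (p=7,w=5): C=10, w*C=5*10=50
  Job (p=6,w=4): C=16, w*C=4*16=64
  Job (p=10,w=3): C=26, w*C=3*26=78
  Job (p=5,w=1): C=31, w*C=1*31=31
  Job (p=10,w=1): C=41, w*C=1*41=41
Total weighted completion time = 279

279


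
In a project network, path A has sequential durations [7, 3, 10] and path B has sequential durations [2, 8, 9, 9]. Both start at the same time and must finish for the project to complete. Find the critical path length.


Path A total = 7 + 3 + 10 = 20
Path B total = 2 + 8 + 9 + 9 = 28
Critical path = longest path = max(20, 28) = 28

28


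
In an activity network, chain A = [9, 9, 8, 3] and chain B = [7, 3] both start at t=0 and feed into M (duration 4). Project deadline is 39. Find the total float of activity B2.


Forward pass: ES(B2) = sum of predecessors on chain B = 7
EF = ES + duration = 7 + 3 = 10
Backward pass: LF(M) = deadline = 39; LS(M) = 39 - 4 = 35
LF(B2) = LS(M) - sum(successors on chain B) = 35 - 0 = 35
LS = LF - duration = 35 - 3 = 32
Total float = LS - ES = 32 - 7 = 25

25


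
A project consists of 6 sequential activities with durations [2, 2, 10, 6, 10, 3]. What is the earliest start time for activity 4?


Activity 4 starts after activities 1 through 3 complete.
Predecessor durations: [2, 2, 10]
ES = 2 + 2 + 10 = 14

14


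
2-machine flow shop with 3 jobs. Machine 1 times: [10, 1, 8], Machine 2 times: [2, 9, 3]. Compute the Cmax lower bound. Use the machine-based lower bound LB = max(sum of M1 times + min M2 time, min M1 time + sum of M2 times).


LB1 = sum(M1 times) + min(M2 times) = 19 + 2 = 21
LB2 = min(M1 times) + sum(M2 times) = 1 + 14 = 15
Lower bound = max(LB1, LB2) = max(21, 15) = 21

21


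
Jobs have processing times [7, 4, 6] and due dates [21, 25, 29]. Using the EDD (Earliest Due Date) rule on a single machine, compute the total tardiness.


Sort by due date (EDD order): [(7, 21), (4, 25), (6, 29)]
Compute completion times and tardiness:
  Job 1: p=7, d=21, C=7, tardiness=max(0,7-21)=0
  Job 2: p=4, d=25, C=11, tardiness=max(0,11-25)=0
  Job 3: p=6, d=29, C=17, tardiness=max(0,17-29)=0
Total tardiness = 0

0


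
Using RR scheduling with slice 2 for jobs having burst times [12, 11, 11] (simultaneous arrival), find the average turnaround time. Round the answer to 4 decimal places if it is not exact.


Time quantum = 2
Execution trace:
  J1 runs 2 units, time = 2
  J2 runs 2 units, time = 4
  J3 runs 2 units, time = 6
  J1 runs 2 units, time = 8
  J2 runs 2 units, time = 10
  J3 runs 2 units, time = 12
  J1 runs 2 units, time = 14
  J2 runs 2 units, time = 16
  J3 runs 2 units, time = 18
  J1 runs 2 units, time = 20
  J2 runs 2 units, time = 22
  J3 runs 2 units, time = 24
  J1 runs 2 units, time = 26
  J2 runs 2 units, time = 28
  J3 runs 2 units, time = 30
  J1 runs 2 units, time = 32
  J2 runs 1 units, time = 33
  J3 runs 1 units, time = 34
Finish times: [32, 33, 34]
Average turnaround = 99/3 = 33.0

33.0


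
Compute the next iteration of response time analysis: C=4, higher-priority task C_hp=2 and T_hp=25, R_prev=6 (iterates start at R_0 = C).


R_next = C + ceil(R_prev / T_hp) * C_hp
ceil(6 / 25) = ceil(0.24) = 1
Interference = 1 * 2 = 2
R_next = 4 + 2 = 6
R_next = R_prev, so the iteration has converged (response time = 6).

6


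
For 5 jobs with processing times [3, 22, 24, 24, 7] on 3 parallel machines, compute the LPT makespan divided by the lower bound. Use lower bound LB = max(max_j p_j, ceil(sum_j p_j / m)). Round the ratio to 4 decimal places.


LPT order: [24, 24, 22, 7, 3]
Machine loads after assignment: [27, 24, 29]
LPT makespan = 29
Lower bound = max(max_job, ceil(total/3)) = max(24, 27) = 27
Ratio = 29 / 27 = 1.0741

1.0741


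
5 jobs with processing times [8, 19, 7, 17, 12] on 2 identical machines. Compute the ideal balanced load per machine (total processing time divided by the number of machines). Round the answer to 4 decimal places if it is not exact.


Total processing time = 8 + 19 + 7 + 17 + 12 = 63
Number of machines = 2
Ideal balanced load = 63 / 2 = 31.5

31.5


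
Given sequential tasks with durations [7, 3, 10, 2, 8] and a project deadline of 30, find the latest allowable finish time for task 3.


LF(activity 3) = deadline - sum of successor durations
Successors: activities 4 through 5 with durations [2, 8]
Sum of successor durations = 10
LF = 30 - 10 = 20

20


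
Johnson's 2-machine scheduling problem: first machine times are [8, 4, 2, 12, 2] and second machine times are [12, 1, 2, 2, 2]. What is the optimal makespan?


Apply Johnson's rule:
  Group 1 (a <= b): [(3, 2, 2), (5, 2, 2), (1, 8, 12)]
  Group 2 (a > b): [(4, 12, 2), (2, 4, 1)]
Optimal job order: [3, 5, 1, 4, 2]
Schedule:
  Job 3: M1 done at 2, M2 done at 4
  Job 5: M1 done at 4, M2 done at 6
  Job 1: M1 done at 12, M2 done at 24
  Job 4: M1 done at 24, M2 done at 26
  Job 2: M1 done at 28, M2 done at 29
Makespan = 29

29


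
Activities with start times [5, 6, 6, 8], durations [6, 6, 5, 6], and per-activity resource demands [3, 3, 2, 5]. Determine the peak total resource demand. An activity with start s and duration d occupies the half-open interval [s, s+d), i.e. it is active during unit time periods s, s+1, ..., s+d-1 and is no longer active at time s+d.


Each activity i is active on [start_i, start_i + duration_i).
Compute total resource usage per time slot:
  t=0: active resources = [], total = 0
  t=1: active resources = [], total = 0
  t=2: active resources = [], total = 0
  t=3: active resources = [], total = 0
  t=4: active resources = [], total = 0
  t=5: active resources = [3], total = 3
  t=6: active resources = [3, 3, 2], total = 8
  t=7: active resources = [3, 3, 2], total = 8
  t=8: active resources = [3, 3, 2, 5], total = 13
  t=9: active resources = [3, 3, 2, 5], total = 13
  t=10: active resources = [3, 3, 2, 5], total = 13
  t=11: active resources = [3, 5], total = 8
  t=12: active resources = [5], total = 5
  t=13: active resources = [5], total = 5
Peak resource demand = 13

13


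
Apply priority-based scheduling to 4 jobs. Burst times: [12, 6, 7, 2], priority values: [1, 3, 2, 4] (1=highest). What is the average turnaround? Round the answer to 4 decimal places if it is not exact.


Sort by priority (ascending = highest first):
Order: [(1, 12), (2, 7), (3, 6), (4, 2)]
Completion times:
  Priority 1, burst=12, C=12
  Priority 2, burst=7, C=19
  Priority 3, burst=6, C=25
  Priority 4, burst=2, C=27
Average turnaround = 83/4 = 20.75

20.75


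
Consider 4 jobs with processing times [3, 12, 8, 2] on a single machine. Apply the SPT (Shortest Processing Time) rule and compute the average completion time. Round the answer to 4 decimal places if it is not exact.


Sort jobs by processing time (SPT order): [2, 3, 8, 12]
Compute completion times sequentially:
  Job 1: processing = 2, completes at 2
  Job 2: processing = 3, completes at 5
  Job 3: processing = 8, completes at 13
  Job 4: processing = 12, completes at 25
Sum of completion times = 45
Average completion time = 45/4 = 11.25

11.25


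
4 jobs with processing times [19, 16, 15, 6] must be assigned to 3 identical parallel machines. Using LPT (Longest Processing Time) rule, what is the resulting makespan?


Sort jobs in decreasing order (LPT): [19, 16, 15, 6]
Assign each job to the least loaded machine:
  Machine 1: jobs [19], load = 19
  Machine 2: jobs [16], load = 16
  Machine 3: jobs [15, 6], load = 21
Makespan = max load = 21

21


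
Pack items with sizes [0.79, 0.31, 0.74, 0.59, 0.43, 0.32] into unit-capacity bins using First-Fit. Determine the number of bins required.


Place items sequentially using First-Fit:
  Item 0.79 -> new Bin 1
  Item 0.31 -> new Bin 2
  Item 0.74 -> new Bin 3
  Item 0.59 -> Bin 2 (now 0.9)
  Item 0.43 -> new Bin 4
  Item 0.32 -> Bin 4 (now 0.75)
Total bins used = 4

4


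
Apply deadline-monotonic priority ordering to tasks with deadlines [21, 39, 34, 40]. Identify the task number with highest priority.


Sort tasks by relative deadline (ascending):
  Task 1: deadline = 21
  Task 3: deadline = 34
  Task 2: deadline = 39
  Task 4: deadline = 40
Priority order (highest first): [1, 3, 2, 4]
Highest priority task = 1

1


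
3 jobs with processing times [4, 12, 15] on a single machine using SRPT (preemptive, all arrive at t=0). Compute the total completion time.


Since all jobs arrive at t=0, SRPT equals SPT ordering.
SPT order: [4, 12, 15]
Completion times:
  Job 1: p=4, C=4
  Job 2: p=12, C=16
  Job 3: p=15, C=31
Total completion time = 4 + 16 + 31 = 51

51


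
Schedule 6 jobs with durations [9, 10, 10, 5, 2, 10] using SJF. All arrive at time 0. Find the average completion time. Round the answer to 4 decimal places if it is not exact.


SJF order (ascending): [2, 5, 9, 10, 10, 10]
Completion times:
  Job 1: burst=2, C=2
  Job 2: burst=5, C=7
  Job 3: burst=9, C=16
  Job 4: burst=10, C=26
  Job 5: burst=10, C=36
  Job 6: burst=10, C=46
Average completion = 133/6 = 22.1667

22.1667


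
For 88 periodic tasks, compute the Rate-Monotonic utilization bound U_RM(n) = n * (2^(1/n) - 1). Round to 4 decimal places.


Compute 2^(1/88) = 1.0079077751
Subtract 1: 1.0079077751 - 1 = 0.0079077751
Multiply by n: 88 * 0.0079077751 = 0.6958842088
Round to 4 dp: 0.6959

0.6959


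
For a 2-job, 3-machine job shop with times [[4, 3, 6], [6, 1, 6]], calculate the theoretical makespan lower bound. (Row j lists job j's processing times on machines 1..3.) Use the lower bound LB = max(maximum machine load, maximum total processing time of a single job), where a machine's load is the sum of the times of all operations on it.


Machine loads:
  Machine 1: 4 + 6 = 10
  Machine 2: 3 + 1 = 4
  Machine 3: 6 + 6 = 12
Max machine load = 12
Job totals:
  Job 1: 13
  Job 2: 13
Max job total = 13
Lower bound = max(12, 13) = 13

13


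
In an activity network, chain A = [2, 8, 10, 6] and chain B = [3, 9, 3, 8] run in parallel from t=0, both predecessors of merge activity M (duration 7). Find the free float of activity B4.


ES(B4) = sum of predecessors on chain B = 15
EF(B4) = ES + duration = 15 + 8 = 23
Successor of B4 is M. ES(M) = max(sum(A), sum(B)) = max(26, 23) = 26
Free float = ES(successor) - EF(current) = 26 - 23 = 3

3


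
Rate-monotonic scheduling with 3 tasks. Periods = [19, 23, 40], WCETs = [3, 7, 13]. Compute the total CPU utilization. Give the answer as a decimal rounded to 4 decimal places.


Compute individual utilizations (exact fractions):
  Task 1: C/T = 3/19 (approx. 0.1579)
  Task 2: C/T = 7/23 (approx. 0.3043)
  Task 3: C/T = 13/40 (approx. 0.325)
Total utilization U = 3/19 + 7/23 + 13/40 = 13761/17480
Rounded to 4 decimal places: U = 0.7872
RM (Liu & Layland) bound for 3 tasks = 0.779763; compare with U = 13761/17480 (approx. 0.787243)
bound < U <= 1, so the RM sufficient condition is not met (inconclusive; an exact test such as response-time analysis is needed).

0.7872


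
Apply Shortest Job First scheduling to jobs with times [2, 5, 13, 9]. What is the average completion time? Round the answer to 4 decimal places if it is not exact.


SJF order (ascending): [2, 5, 9, 13]
Completion times:
  Job 1: burst=2, C=2
  Job 2: burst=5, C=7
  Job 3: burst=9, C=16
  Job 4: burst=13, C=29
Average completion = 54/4 = 13.5

13.5


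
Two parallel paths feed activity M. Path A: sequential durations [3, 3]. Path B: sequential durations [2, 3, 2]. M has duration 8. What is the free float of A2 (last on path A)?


ES(A2) = sum of predecessors on chain A = 3
EF(A2) = ES + duration = 3 + 3 = 6
Successor of A2 is M. ES(M) = max(sum(A), sum(B)) = max(6, 7) = 7
Free float = ES(successor) - EF(current) = 7 - 6 = 1

1


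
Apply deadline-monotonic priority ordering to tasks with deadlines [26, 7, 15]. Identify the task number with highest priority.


Sort tasks by relative deadline (ascending):
  Task 2: deadline = 7
  Task 3: deadline = 15
  Task 1: deadline = 26
Priority order (highest first): [2, 3, 1]
Highest priority task = 2

2


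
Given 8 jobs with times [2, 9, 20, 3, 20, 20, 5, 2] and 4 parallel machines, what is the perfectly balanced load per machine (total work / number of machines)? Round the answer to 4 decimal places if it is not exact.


Total processing time = 2 + 9 + 20 + 3 + 20 + 20 + 5 + 2 = 81
Number of machines = 4
Ideal balanced load = 81 / 4 = 20.25

20.25


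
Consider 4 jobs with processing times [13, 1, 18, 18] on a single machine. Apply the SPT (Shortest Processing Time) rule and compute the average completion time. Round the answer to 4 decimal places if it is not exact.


Sort jobs by processing time (SPT order): [1, 13, 18, 18]
Compute completion times sequentially:
  Job 1: processing = 1, completes at 1
  Job 2: processing = 13, completes at 14
  Job 3: processing = 18, completes at 32
  Job 4: processing = 18, completes at 50
Sum of completion times = 97
Average completion time = 97/4 = 24.25

24.25


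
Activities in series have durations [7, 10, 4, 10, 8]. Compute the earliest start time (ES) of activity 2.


Activity 2 starts after activities 1 through 1 complete.
Predecessor durations: [7]
ES = 7 = 7

7


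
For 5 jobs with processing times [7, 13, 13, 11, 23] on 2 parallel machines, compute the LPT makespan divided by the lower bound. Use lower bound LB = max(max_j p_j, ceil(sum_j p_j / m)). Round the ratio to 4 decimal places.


LPT order: [23, 13, 13, 11, 7]
Machine loads after assignment: [34, 33]
LPT makespan = 34
Lower bound = max(max_job, ceil(total/2)) = max(23, 34) = 34
Ratio = 34 / 34 = 1.0

1.0


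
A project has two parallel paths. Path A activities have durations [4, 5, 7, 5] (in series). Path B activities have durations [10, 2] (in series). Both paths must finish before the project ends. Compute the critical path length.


Path A total = 4 + 5 + 7 + 5 = 21
Path B total = 10 + 2 = 12
Critical path = longest path = max(21, 12) = 21

21


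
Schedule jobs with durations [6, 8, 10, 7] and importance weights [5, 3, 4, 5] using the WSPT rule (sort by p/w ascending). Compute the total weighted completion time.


Compute p/w ratios and sort ascending (WSPT): [(6, 5), (7, 5), (10, 4), (8, 3)]
Compute weighted completion times:
  Job (p=6,w=5): C=6, w*C=5*6=30
  Job (p=7,w=5): C=13, w*C=5*13=65
  Job (p=10,w=4): C=23, w*C=4*23=92
  Job (p=8,w=3): C=31, w*C=3*31=93
Total weighted completion time = 280

280


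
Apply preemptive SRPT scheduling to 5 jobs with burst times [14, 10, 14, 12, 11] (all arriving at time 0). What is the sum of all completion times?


Since all jobs arrive at t=0, SRPT equals SPT ordering.
SPT order: [10, 11, 12, 14, 14]
Completion times:
  Job 1: p=10, C=10
  Job 2: p=11, C=21
  Job 3: p=12, C=33
  Job 4: p=14, C=47
  Job 5: p=14, C=61
Total completion time = 10 + 21 + 33 + 47 + 61 = 172

172


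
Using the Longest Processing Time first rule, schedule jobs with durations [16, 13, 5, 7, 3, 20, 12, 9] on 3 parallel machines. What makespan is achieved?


Sort jobs in decreasing order (LPT): [20, 16, 13, 12, 9, 7, 5, 3]
Assign each job to the least loaded machine:
  Machine 1: jobs [20, 7], load = 27
  Machine 2: jobs [16, 9, 5], load = 30
  Machine 3: jobs [13, 12, 3], load = 28
Makespan = max load = 30

30


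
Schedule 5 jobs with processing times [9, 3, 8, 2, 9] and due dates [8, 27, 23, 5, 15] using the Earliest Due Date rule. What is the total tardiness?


Sort by due date (EDD order): [(2, 5), (9, 8), (9, 15), (8, 23), (3, 27)]
Compute completion times and tardiness:
  Job 1: p=2, d=5, C=2, tardiness=max(0,2-5)=0
  Job 2: p=9, d=8, C=11, tardiness=max(0,11-8)=3
  Job 3: p=9, d=15, C=20, tardiness=max(0,20-15)=5
  Job 4: p=8, d=23, C=28, tardiness=max(0,28-23)=5
  Job 5: p=3, d=27, C=31, tardiness=max(0,31-27)=4
Total tardiness = 17

17


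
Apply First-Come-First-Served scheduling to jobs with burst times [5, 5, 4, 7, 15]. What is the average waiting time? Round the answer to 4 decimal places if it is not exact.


FCFS order (as given): [5, 5, 4, 7, 15]
Waiting times:
  Job 1: wait = 0
  Job 2: wait = 5
  Job 3: wait = 10
  Job 4: wait = 14
  Job 5: wait = 21
Sum of waiting times = 50
Average waiting time = 50/5 = 10.0

10.0


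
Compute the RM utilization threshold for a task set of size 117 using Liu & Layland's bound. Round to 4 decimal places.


Compute 2^(1/117) = 1.0059419185
Subtract 1: 1.0059419185 - 1 = 0.0059419185
Multiply by n: 117 * 0.0059419185 = 0.6952044645
Round to 4 dp: 0.6952

0.6952


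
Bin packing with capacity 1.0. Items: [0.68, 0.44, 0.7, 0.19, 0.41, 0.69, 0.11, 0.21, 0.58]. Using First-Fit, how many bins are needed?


Place items sequentially using First-Fit:
  Item 0.68 -> new Bin 1
  Item 0.44 -> new Bin 2
  Item 0.7 -> new Bin 3
  Item 0.19 -> Bin 1 (now 0.87)
  Item 0.41 -> Bin 2 (now 0.85)
  Item 0.69 -> new Bin 4
  Item 0.11 -> Bin 1 (now 0.98)
  Item 0.21 -> Bin 3 (now 0.91)
  Item 0.58 -> new Bin 5
Total bins used = 5

5


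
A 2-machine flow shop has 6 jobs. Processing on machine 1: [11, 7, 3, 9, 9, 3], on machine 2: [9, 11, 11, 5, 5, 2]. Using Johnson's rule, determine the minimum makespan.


Apply Johnson's rule:
  Group 1 (a <= b): [(3, 3, 11), (2, 7, 11)]
  Group 2 (a > b): [(1, 11, 9), (4, 9, 5), (5, 9, 5), (6, 3, 2)]
Optimal job order: [3, 2, 1, 4, 5, 6]
Schedule:
  Job 3: M1 done at 3, M2 done at 14
  Job 2: M1 done at 10, M2 done at 25
  Job 1: M1 done at 21, M2 done at 34
  Job 4: M1 done at 30, M2 done at 39
  Job 5: M1 done at 39, M2 done at 44
  Job 6: M1 done at 42, M2 done at 46
Makespan = 46

46


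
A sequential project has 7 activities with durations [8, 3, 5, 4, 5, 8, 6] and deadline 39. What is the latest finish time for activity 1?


LF(activity 1) = deadline - sum of successor durations
Successors: activities 2 through 7 with durations [3, 5, 4, 5, 8, 6]
Sum of successor durations = 31
LF = 39 - 31 = 8

8


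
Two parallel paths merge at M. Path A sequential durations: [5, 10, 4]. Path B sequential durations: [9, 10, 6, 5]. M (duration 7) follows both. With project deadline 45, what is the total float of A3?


Forward pass: ES(A3) = sum of predecessors on chain A = 15
EF = ES + duration = 15 + 4 = 19
Backward pass: LF(M) = deadline = 45; LS(M) = 45 - 7 = 38
LF(A3) = LS(M) - sum(successors on chain A) = 38 - 0 = 38
LS = LF - duration = 38 - 4 = 34
Total float = LS - ES = 34 - 15 = 19

19


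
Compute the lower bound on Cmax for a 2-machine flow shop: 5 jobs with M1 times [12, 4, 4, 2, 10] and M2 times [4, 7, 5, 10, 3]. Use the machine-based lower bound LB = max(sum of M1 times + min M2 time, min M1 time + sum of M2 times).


LB1 = sum(M1 times) + min(M2 times) = 32 + 3 = 35
LB2 = min(M1 times) + sum(M2 times) = 2 + 29 = 31
Lower bound = max(LB1, LB2) = max(35, 31) = 35

35


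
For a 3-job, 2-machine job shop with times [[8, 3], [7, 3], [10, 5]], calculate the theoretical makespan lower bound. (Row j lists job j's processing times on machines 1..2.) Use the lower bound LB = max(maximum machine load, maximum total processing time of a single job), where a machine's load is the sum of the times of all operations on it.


Machine loads:
  Machine 1: 8 + 7 + 10 = 25
  Machine 2: 3 + 3 + 5 = 11
Max machine load = 25
Job totals:
  Job 1: 11
  Job 2: 10
  Job 3: 15
Max job total = 15
Lower bound = max(25, 15) = 25

25


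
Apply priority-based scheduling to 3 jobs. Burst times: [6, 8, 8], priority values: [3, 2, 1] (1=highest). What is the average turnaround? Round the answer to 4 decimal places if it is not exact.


Sort by priority (ascending = highest first):
Order: [(1, 8), (2, 8), (3, 6)]
Completion times:
  Priority 1, burst=8, C=8
  Priority 2, burst=8, C=16
  Priority 3, burst=6, C=22
Average turnaround = 46/3 = 15.3333

15.3333


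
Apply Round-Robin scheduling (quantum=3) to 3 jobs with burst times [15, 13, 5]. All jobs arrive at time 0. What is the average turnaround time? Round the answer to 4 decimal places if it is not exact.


Time quantum = 3
Execution trace:
  J1 runs 3 units, time = 3
  J2 runs 3 units, time = 6
  J3 runs 3 units, time = 9
  J1 runs 3 units, time = 12
  J2 runs 3 units, time = 15
  J3 runs 2 units, time = 17
  J1 runs 3 units, time = 20
  J2 runs 3 units, time = 23
  J1 runs 3 units, time = 26
  J2 runs 3 units, time = 29
  J1 runs 3 units, time = 32
  J2 runs 1 units, time = 33
Finish times: [32, 33, 17]
Average turnaround = 82/3 = 27.3333

27.3333


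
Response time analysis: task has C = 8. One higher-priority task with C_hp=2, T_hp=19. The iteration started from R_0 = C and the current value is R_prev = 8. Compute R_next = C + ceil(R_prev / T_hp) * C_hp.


R_next = C + ceil(R_prev / T_hp) * C_hp
ceil(8 / 19) = ceil(0.4211) = 1
Interference = 1 * 2 = 2
R_next = 8 + 2 = 10

10


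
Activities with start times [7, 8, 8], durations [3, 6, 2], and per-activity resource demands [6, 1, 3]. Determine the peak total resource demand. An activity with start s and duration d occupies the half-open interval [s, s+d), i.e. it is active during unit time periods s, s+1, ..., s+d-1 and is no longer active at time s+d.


Each activity i is active on [start_i, start_i + duration_i).
Compute total resource usage per time slot:
  t=0: active resources = [], total = 0
  t=1: active resources = [], total = 0
  t=2: active resources = [], total = 0
  t=3: active resources = [], total = 0
  t=4: active resources = [], total = 0
  t=5: active resources = [], total = 0
  t=6: active resources = [], total = 0
  t=7: active resources = [6], total = 6
  t=8: active resources = [6, 1, 3], total = 10
  t=9: active resources = [6, 1, 3], total = 10
  t=10: active resources = [1], total = 1
  t=11: active resources = [1], total = 1
  t=12: active resources = [1], total = 1
  t=13: active resources = [1], total = 1
Peak resource demand = 10

10


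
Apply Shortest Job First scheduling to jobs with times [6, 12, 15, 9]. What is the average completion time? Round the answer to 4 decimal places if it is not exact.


SJF order (ascending): [6, 9, 12, 15]
Completion times:
  Job 1: burst=6, C=6
  Job 2: burst=9, C=15
  Job 3: burst=12, C=27
  Job 4: burst=15, C=42
Average completion = 90/4 = 22.5

22.5


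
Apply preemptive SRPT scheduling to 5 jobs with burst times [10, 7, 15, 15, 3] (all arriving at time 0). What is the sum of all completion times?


Since all jobs arrive at t=0, SRPT equals SPT ordering.
SPT order: [3, 7, 10, 15, 15]
Completion times:
  Job 1: p=3, C=3
  Job 2: p=7, C=10
  Job 3: p=10, C=20
  Job 4: p=15, C=35
  Job 5: p=15, C=50
Total completion time = 3 + 10 + 20 + 35 + 50 = 118

118


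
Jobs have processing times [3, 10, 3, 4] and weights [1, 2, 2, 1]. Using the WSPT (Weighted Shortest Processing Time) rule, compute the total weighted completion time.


Compute p/w ratios and sort ascending (WSPT): [(3, 2), (3, 1), (4, 1), (10, 2)]
Compute weighted completion times:
  Job (p=3,w=2): C=3, w*C=2*3=6
  Job (p=3,w=1): C=6, w*C=1*6=6
  Job (p=4,w=1): C=10, w*C=1*10=10
  Job (p=10,w=2): C=20, w*C=2*20=40
Total weighted completion time = 62

62


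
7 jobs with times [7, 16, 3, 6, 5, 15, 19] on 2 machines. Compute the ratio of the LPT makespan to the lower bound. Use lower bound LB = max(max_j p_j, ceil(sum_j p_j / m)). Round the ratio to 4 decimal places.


LPT order: [19, 16, 15, 7, 6, 5, 3]
Machine loads after assignment: [35, 36]
LPT makespan = 36
Lower bound = max(max_job, ceil(total/2)) = max(19, 36) = 36
Ratio = 36 / 36 = 1.0

1.0


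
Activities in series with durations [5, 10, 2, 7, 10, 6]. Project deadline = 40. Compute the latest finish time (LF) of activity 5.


LF(activity 5) = deadline - sum of successor durations
Successors: activities 6 through 6 with durations [6]
Sum of successor durations = 6
LF = 40 - 6 = 34

34


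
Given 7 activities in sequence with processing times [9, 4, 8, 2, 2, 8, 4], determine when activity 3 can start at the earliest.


Activity 3 starts after activities 1 through 2 complete.
Predecessor durations: [9, 4]
ES = 9 + 4 = 13

13


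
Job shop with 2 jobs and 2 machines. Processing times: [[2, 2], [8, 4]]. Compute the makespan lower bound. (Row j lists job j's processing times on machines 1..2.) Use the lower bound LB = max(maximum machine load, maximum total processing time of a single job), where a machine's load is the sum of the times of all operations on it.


Machine loads:
  Machine 1: 2 + 8 = 10
  Machine 2: 2 + 4 = 6
Max machine load = 10
Job totals:
  Job 1: 4
  Job 2: 12
Max job total = 12
Lower bound = max(10, 12) = 12

12


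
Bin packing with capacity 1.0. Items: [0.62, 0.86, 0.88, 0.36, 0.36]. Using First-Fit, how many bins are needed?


Place items sequentially using First-Fit:
  Item 0.62 -> new Bin 1
  Item 0.86 -> new Bin 2
  Item 0.88 -> new Bin 3
  Item 0.36 -> Bin 1 (now 0.98)
  Item 0.36 -> new Bin 4
Total bins used = 4

4


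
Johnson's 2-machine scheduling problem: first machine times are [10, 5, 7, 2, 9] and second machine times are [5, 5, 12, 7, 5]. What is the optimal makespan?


Apply Johnson's rule:
  Group 1 (a <= b): [(4, 2, 7), (2, 5, 5), (3, 7, 12)]
  Group 2 (a > b): [(1, 10, 5), (5, 9, 5)]
Optimal job order: [4, 2, 3, 1, 5]
Schedule:
  Job 4: M1 done at 2, M2 done at 9
  Job 2: M1 done at 7, M2 done at 14
  Job 3: M1 done at 14, M2 done at 26
  Job 1: M1 done at 24, M2 done at 31
  Job 5: M1 done at 33, M2 done at 38
Makespan = 38

38


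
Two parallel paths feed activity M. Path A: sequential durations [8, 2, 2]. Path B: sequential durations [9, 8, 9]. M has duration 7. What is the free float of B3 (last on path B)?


ES(B3) = sum of predecessors on chain B = 17
EF(B3) = ES + duration = 17 + 9 = 26
Successor of B3 is M. ES(M) = max(sum(A), sum(B)) = max(12, 26) = 26
Free float = ES(successor) - EF(current) = 26 - 26 = 0

0


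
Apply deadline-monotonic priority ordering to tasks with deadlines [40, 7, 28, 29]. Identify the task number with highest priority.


Sort tasks by relative deadline (ascending):
  Task 2: deadline = 7
  Task 3: deadline = 28
  Task 4: deadline = 29
  Task 1: deadline = 40
Priority order (highest first): [2, 3, 4, 1]
Highest priority task = 2

2


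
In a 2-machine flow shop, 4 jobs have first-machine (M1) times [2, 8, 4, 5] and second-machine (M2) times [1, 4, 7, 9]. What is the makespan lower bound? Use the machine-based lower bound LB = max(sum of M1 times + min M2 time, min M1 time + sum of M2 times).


LB1 = sum(M1 times) + min(M2 times) = 19 + 1 = 20
LB2 = min(M1 times) + sum(M2 times) = 2 + 21 = 23
Lower bound = max(LB1, LB2) = max(20, 23) = 23

23


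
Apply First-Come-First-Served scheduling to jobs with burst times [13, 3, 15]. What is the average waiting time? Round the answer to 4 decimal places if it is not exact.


FCFS order (as given): [13, 3, 15]
Waiting times:
  Job 1: wait = 0
  Job 2: wait = 13
  Job 3: wait = 16
Sum of waiting times = 29
Average waiting time = 29/3 = 9.6667

9.6667


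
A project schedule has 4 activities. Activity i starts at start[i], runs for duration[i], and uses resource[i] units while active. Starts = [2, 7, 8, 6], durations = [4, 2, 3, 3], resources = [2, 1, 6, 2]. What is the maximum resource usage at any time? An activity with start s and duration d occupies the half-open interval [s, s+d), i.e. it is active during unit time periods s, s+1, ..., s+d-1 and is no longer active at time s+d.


Each activity i is active on [start_i, start_i + duration_i).
Compute total resource usage per time slot:
  t=0: active resources = [], total = 0
  t=1: active resources = [], total = 0
  t=2: active resources = [2], total = 2
  t=3: active resources = [2], total = 2
  t=4: active resources = [2], total = 2
  t=5: active resources = [2], total = 2
  t=6: active resources = [2], total = 2
  t=7: active resources = [1, 2], total = 3
  t=8: active resources = [1, 6, 2], total = 9
  t=9: active resources = [6], total = 6
  t=10: active resources = [6], total = 6
Peak resource demand = 9

9


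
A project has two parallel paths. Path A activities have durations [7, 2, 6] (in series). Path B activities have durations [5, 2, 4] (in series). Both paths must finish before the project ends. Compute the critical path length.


Path A total = 7 + 2 + 6 = 15
Path B total = 5 + 2 + 4 = 11
Critical path = longest path = max(15, 11) = 15

15


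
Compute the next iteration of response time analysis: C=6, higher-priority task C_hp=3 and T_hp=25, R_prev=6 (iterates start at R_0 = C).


R_next = C + ceil(R_prev / T_hp) * C_hp
ceil(6 / 25) = ceil(0.24) = 1
Interference = 1 * 3 = 3
R_next = 6 + 3 = 9

9


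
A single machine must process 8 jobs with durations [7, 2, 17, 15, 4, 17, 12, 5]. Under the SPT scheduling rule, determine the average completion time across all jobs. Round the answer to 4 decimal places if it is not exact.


Sort jobs by processing time (SPT order): [2, 4, 5, 7, 12, 15, 17, 17]
Compute completion times sequentially:
  Job 1: processing = 2, completes at 2
  Job 2: processing = 4, completes at 6
  Job 3: processing = 5, completes at 11
  Job 4: processing = 7, completes at 18
  Job 5: processing = 12, completes at 30
  Job 6: processing = 15, completes at 45
  Job 7: processing = 17, completes at 62
  Job 8: processing = 17, completes at 79
Sum of completion times = 253
Average completion time = 253/8 = 31.625

31.625


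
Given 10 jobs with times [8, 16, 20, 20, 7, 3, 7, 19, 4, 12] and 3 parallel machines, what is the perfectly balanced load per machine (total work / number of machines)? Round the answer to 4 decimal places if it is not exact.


Total processing time = 8 + 16 + 20 + 20 + 7 + 3 + 7 + 19 + 4 + 12 = 116
Number of machines = 3
Ideal balanced load = 116 / 3 = 38.6667

38.6667


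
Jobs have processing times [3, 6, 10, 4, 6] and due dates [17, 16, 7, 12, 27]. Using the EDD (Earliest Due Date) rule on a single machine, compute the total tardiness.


Sort by due date (EDD order): [(10, 7), (4, 12), (6, 16), (3, 17), (6, 27)]
Compute completion times and tardiness:
  Job 1: p=10, d=7, C=10, tardiness=max(0,10-7)=3
  Job 2: p=4, d=12, C=14, tardiness=max(0,14-12)=2
  Job 3: p=6, d=16, C=20, tardiness=max(0,20-16)=4
  Job 4: p=3, d=17, C=23, tardiness=max(0,23-17)=6
  Job 5: p=6, d=27, C=29, tardiness=max(0,29-27)=2
Total tardiness = 17

17


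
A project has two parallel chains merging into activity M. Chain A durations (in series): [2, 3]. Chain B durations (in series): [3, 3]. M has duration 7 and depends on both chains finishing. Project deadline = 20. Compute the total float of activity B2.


Forward pass: ES(B2) = sum of predecessors on chain B = 3
EF = ES + duration = 3 + 3 = 6
Backward pass: LF(M) = deadline = 20; LS(M) = 20 - 7 = 13
LF(B2) = LS(M) - sum(successors on chain B) = 13 - 0 = 13
LS = LF - duration = 13 - 3 = 10
Total float = LS - ES = 10 - 3 = 7

7


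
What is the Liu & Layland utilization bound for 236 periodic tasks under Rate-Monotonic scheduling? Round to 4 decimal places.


Compute 2^(1/236) = 1.0029413817
Subtract 1: 1.0029413817 - 1 = 0.0029413817
Multiply by n: 236 * 0.0029413817 = 0.6941660812
Round to 4 dp: 0.6942

0.6942


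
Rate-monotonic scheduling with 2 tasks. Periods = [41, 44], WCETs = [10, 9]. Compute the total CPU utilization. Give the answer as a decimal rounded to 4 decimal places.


Compute individual utilizations (exact fractions):
  Task 1: C/T = 10/41 (approx. 0.2439)
  Task 2: C/T = 9/44 (approx. 0.2045)
Total utilization U = 10/41 + 9/44 = 809/1804
Rounded to 4 decimal places: U = 0.4484
RM (Liu & Layland) bound for 2 tasks = 0.828427; compare with U = 809/1804 (approx. 0.448448)
U <= bound, so schedulable by RM sufficient condition.

0.4484


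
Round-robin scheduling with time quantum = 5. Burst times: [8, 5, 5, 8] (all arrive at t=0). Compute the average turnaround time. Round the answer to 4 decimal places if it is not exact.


Time quantum = 5
Execution trace:
  J1 runs 5 units, time = 5
  J2 runs 5 units, time = 10
  J3 runs 5 units, time = 15
  J4 runs 5 units, time = 20
  J1 runs 3 units, time = 23
  J4 runs 3 units, time = 26
Finish times: [23, 10, 15, 26]
Average turnaround = 74/4 = 18.5

18.5


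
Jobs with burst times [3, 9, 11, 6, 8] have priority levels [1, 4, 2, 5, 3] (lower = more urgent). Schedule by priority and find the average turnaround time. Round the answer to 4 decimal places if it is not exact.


Sort by priority (ascending = highest first):
Order: [(1, 3), (2, 11), (3, 8), (4, 9), (5, 6)]
Completion times:
  Priority 1, burst=3, C=3
  Priority 2, burst=11, C=14
  Priority 3, burst=8, C=22
  Priority 4, burst=9, C=31
  Priority 5, burst=6, C=37
Average turnaround = 107/5 = 21.4

21.4


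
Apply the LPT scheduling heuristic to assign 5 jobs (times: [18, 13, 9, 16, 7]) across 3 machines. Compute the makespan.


Sort jobs in decreasing order (LPT): [18, 16, 13, 9, 7]
Assign each job to the least loaded machine:
  Machine 1: jobs [18], load = 18
  Machine 2: jobs [16, 7], load = 23
  Machine 3: jobs [13, 9], load = 22
Makespan = max load = 23

23


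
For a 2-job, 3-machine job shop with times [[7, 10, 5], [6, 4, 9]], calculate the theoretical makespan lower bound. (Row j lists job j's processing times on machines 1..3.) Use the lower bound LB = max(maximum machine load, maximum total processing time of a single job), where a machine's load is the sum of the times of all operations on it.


Machine loads:
  Machine 1: 7 + 6 = 13
  Machine 2: 10 + 4 = 14
  Machine 3: 5 + 9 = 14
Max machine load = 14
Job totals:
  Job 1: 22
  Job 2: 19
Max job total = 22
Lower bound = max(14, 22) = 22

22


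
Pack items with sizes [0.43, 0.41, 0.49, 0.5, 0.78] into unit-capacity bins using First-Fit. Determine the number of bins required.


Place items sequentially using First-Fit:
  Item 0.43 -> new Bin 1
  Item 0.41 -> Bin 1 (now 0.84)
  Item 0.49 -> new Bin 2
  Item 0.5 -> Bin 2 (now 0.99)
  Item 0.78 -> new Bin 3
Total bins used = 3

3


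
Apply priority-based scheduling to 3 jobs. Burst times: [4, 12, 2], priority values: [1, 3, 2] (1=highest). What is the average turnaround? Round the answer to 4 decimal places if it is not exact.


Sort by priority (ascending = highest first):
Order: [(1, 4), (2, 2), (3, 12)]
Completion times:
  Priority 1, burst=4, C=4
  Priority 2, burst=2, C=6
  Priority 3, burst=12, C=18
Average turnaround = 28/3 = 9.3333

9.3333


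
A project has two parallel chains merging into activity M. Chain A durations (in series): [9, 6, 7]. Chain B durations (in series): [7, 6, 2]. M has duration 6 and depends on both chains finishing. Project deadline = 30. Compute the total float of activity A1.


Forward pass: ES(A1) = sum of predecessors on chain A = 0
EF = ES + duration = 0 + 9 = 9
Backward pass: LF(M) = deadline = 30; LS(M) = 30 - 6 = 24
LF(A1) = LS(M) - sum(successors on chain A) = 24 - 13 = 11
LS = LF - duration = 11 - 9 = 2
Total float = LS - ES = 2 - 0 = 2

2


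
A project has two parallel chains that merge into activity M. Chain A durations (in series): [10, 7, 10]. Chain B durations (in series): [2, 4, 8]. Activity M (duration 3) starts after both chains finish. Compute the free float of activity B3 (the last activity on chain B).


ES(B3) = sum of predecessors on chain B = 6
EF(B3) = ES + duration = 6 + 8 = 14
Successor of B3 is M. ES(M) = max(sum(A), sum(B)) = max(27, 14) = 27
Free float = ES(successor) - EF(current) = 27 - 14 = 13

13


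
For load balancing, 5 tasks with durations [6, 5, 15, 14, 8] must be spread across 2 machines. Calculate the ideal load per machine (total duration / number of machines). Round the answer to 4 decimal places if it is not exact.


Total processing time = 6 + 5 + 15 + 14 + 8 = 48
Number of machines = 2
Ideal balanced load = 48 / 2 = 24.0

24.0


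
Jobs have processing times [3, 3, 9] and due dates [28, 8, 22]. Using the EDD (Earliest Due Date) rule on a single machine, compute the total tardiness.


Sort by due date (EDD order): [(3, 8), (9, 22), (3, 28)]
Compute completion times and tardiness:
  Job 1: p=3, d=8, C=3, tardiness=max(0,3-8)=0
  Job 2: p=9, d=22, C=12, tardiness=max(0,12-22)=0
  Job 3: p=3, d=28, C=15, tardiness=max(0,15-28)=0
Total tardiness = 0

0


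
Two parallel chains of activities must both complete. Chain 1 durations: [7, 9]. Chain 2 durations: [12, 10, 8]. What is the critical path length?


Path A total = 7 + 9 = 16
Path B total = 12 + 10 + 8 = 30
Critical path = longest path = max(16, 30) = 30

30


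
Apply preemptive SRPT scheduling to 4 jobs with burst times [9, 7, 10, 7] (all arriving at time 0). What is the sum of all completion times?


Since all jobs arrive at t=0, SRPT equals SPT ordering.
SPT order: [7, 7, 9, 10]
Completion times:
  Job 1: p=7, C=7
  Job 2: p=7, C=14
  Job 3: p=9, C=23
  Job 4: p=10, C=33
Total completion time = 7 + 14 + 23 + 33 = 77

77


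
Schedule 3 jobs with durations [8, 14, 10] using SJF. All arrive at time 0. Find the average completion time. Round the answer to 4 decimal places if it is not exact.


SJF order (ascending): [8, 10, 14]
Completion times:
  Job 1: burst=8, C=8
  Job 2: burst=10, C=18
  Job 3: burst=14, C=32
Average completion = 58/3 = 19.3333

19.3333


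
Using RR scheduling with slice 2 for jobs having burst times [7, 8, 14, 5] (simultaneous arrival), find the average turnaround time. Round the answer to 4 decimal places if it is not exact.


Time quantum = 2
Execution trace:
  J1 runs 2 units, time = 2
  J2 runs 2 units, time = 4
  J3 runs 2 units, time = 6
  J4 runs 2 units, time = 8
  J1 runs 2 units, time = 10
  J2 runs 2 units, time = 12
  J3 runs 2 units, time = 14
  J4 runs 2 units, time = 16
  J1 runs 2 units, time = 18
  J2 runs 2 units, time = 20
  J3 runs 2 units, time = 22
  J4 runs 1 units, time = 23
  J1 runs 1 units, time = 24
  J2 runs 2 units, time = 26
  J3 runs 2 units, time = 28
  J3 runs 2 units, time = 30
  J3 runs 2 units, time = 32
  J3 runs 2 units, time = 34
Finish times: [24, 26, 34, 23]
Average turnaround = 107/4 = 26.75

26.75


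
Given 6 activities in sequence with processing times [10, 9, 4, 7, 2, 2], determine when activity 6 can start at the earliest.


Activity 6 starts after activities 1 through 5 complete.
Predecessor durations: [10, 9, 4, 7, 2]
ES = 10 + 9 + 4 + 7 + 2 = 32

32


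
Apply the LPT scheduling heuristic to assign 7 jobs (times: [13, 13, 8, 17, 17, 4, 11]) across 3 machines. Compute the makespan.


Sort jobs in decreasing order (LPT): [17, 17, 13, 13, 11, 8, 4]
Assign each job to the least loaded machine:
  Machine 1: jobs [17, 11], load = 28
  Machine 2: jobs [17, 8, 4], load = 29
  Machine 3: jobs [13, 13], load = 26
Makespan = max load = 29

29


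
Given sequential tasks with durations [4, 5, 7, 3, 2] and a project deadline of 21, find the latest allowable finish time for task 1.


LF(activity 1) = deadline - sum of successor durations
Successors: activities 2 through 5 with durations [5, 7, 3, 2]
Sum of successor durations = 17
LF = 21 - 17 = 4

4
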